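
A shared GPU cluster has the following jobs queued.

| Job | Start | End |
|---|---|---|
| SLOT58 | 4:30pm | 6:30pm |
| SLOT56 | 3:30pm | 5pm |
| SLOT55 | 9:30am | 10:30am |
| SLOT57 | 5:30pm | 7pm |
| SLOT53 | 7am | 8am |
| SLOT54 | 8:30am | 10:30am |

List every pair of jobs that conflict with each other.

SLOT54 & SLOT55, SLOT56 & SLOT58, SLOT57 & SLOT58

Two intervals overlap when each starts before the other ends.
Sorted by start: SLOT53, SLOT54, SLOT55, SLOT56, SLOT58, SLOT57.
SLOT54 starts after SLOT53 ends, so nothing later overlaps SLOT53 either.
SLOT55 starts before SLOT54 ends → SLOT54 and SLOT55 overlap.
SLOT56 starts after SLOT54 ends, so nothing later overlaps SLOT54 either.
SLOT56 starts after SLOT55 ends, so nothing later overlaps SLOT55 either.
SLOT58 starts before SLOT56 ends → SLOT56 and SLOT58 overlap.
SLOT57 starts after SLOT56 ends.
SLOT57 starts before SLOT58 ends → SLOT58 and SLOT57 overlap.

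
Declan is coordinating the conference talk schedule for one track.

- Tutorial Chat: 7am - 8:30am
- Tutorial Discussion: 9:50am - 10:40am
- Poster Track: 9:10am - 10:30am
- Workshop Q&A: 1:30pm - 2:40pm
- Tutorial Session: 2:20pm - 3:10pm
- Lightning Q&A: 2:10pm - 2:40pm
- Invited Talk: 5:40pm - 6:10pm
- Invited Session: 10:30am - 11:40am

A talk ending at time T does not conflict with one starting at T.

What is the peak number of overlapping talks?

Sweep the timeline, counting +1 at each start and −1 at each end (ends before starts at a tie):
7am start Tutorial Chat → 1
8:30am end Tutorial Chat → 0
9:10am start Poster Track → 1
9:50am start Tutorial Discussion → 2
10:30am end Poster Track → 1
10:30am start Invited Session → 2
10:40am end Tutorial Discussion → 1
11:40am end Invited Session → 0
1:30pm start Workshop Q&A → 1
2:10pm start Lightning Q&A → 2
2:20pm start Tutorial Session → 3
2:40pm end Lightning Q&A → 2
2:40pm end Workshop Q&A → 1
3:10pm end Tutorial Session → 0
5:40pm start Invited Talk → 1
6:10pm end Invited Talk → 0
Peak is 3, at 2:20pm (Lightning Q&A, Tutorial Session, Workshop Q&A).

3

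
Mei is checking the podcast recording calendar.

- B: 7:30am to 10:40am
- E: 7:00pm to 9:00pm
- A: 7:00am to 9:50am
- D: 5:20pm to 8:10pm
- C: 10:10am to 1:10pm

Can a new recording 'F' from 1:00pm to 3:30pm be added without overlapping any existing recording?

No — it overlaps C

A: ends 9:50am at or before F starts 1:00pm → clear.
B: ends 10:40am at or before F starts 1:00pm → clear.
C: starts 10:10am before F ends 3:30pm, and ends 1:10pm after F starts 1:00pm → overlap.
D: starts 5:20pm at or after F ends 3:30pm → clear.
E: starts 7:00pm at or after F ends 3:30pm → clear.
F overlaps C.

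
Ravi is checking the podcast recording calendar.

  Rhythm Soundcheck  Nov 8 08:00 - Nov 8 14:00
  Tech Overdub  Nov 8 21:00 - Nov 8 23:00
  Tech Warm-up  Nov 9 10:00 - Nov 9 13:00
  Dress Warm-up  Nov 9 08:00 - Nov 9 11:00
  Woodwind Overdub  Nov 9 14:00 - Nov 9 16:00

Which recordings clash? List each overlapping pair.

Check each pair: they overlap iff neither finishes before the other starts.
Sorted by start: Rhythm Soundcheck, Tech Overdub, Dress Warm-up, Tech Warm-up, Woodwind Overdub.
Tech Overdub starts after Rhythm Soundcheck ends, so nothing later overlaps Rhythm Soundcheck either.
Dress Warm-up starts after Tech Overdub ends, so nothing later overlaps Tech Overdub either.
Tech Warm-up starts before Dress Warm-up ends → Dress Warm-up and Tech Warm-up overlap.
Woodwind Overdub starts after Dress Warm-up ends.
Woodwind Overdub starts after Tech Warm-up ends.

Dress Warm-up & Tech Warm-up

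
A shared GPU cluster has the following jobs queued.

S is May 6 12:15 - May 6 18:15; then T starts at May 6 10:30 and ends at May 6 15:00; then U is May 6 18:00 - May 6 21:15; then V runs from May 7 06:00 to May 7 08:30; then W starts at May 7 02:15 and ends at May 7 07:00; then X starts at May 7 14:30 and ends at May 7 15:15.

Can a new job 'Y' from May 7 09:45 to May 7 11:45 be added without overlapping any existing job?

T: ends May 6 15:00 at or before Y starts May 7 09:45 → clear.
S: ends May 6 18:15 at or before Y starts May 7 09:45 → clear.
U: ends May 6 21:15 at or before Y starts May 7 09:45 → clear.
W: ends May 7 07:00 at or before Y starts May 7 09:45 → clear.
V: ends May 7 08:30 at or before Y starts May 7 09:45 → clear.
X: starts May 7 14:30 at or after Y ends May 7 11:45 → clear.

Yes — the slot is free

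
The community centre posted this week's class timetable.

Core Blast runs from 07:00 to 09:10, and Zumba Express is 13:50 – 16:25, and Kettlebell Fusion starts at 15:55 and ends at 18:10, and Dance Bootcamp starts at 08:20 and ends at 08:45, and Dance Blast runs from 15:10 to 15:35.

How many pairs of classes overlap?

3

Sorted by start: Core Blast, Dance Bootcamp, Zumba Express, Dance Blast, Kettlebell Fusion.
Dance Bootcamp starts before Core Blast ends → Core Blast and Dance Bootcamp overlap.
Zumba Express starts after Core Blast ends — done with Core Blast.
Zumba Express starts after Dance Bootcamp ends — done with Dance Bootcamp.
Dance Blast starts before Zumba Express ends → Zumba Express and Dance Blast overlap.
Kettlebell Fusion starts before Zumba Express ends → Zumba Express and Kettlebell Fusion overlap.
Kettlebell Fusion starts after Dance Blast ends.
Overlapping pairs: Core Blast & Dance Bootcamp, Dance Blast & Zumba Express, Kettlebell Fusion & Zumba Express — 3 in total.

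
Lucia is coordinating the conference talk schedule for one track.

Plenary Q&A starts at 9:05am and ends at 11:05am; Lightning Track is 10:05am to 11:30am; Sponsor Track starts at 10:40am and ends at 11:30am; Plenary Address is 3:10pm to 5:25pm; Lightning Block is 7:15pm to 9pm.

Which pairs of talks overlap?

Lightning Track & Plenary Q&A, Lightning Track & Sponsor Track, Plenary Q&A & Sponsor Track

Check each pair: they overlap iff neither finishes before the other starts.
Sorted by start: Plenary Q&A, Lightning Track, Sponsor Track, Plenary Address, Lightning Block.
Lightning Track starts before Plenary Q&A ends → Plenary Q&A and Lightning Track overlap.
Sponsor Track starts before Plenary Q&A ends → Plenary Q&A and Sponsor Track overlap.
Plenary Address starts after Plenary Q&A ends, so nothing later overlaps Plenary Q&A either.
Sponsor Track starts before Lightning Track ends → Lightning Track and Sponsor Track overlap.
Plenary Address starts after Lightning Track ends, so nothing later overlaps Lightning Track either.
Plenary Address starts after Sponsor Track ends, so nothing later overlaps Sponsor Track either.
Lightning Block starts after Plenary Address ends.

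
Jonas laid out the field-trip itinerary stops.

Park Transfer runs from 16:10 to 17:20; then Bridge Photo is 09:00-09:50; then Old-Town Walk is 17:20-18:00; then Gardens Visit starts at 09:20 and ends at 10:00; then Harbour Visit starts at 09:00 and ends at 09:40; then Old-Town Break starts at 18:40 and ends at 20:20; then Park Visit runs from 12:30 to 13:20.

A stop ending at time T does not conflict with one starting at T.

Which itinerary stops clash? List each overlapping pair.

Sorted by start: Bridge Photo, Harbour Visit, Gardens Visit, Park Visit, Park Transfer, Old-Town Walk, Old-Town Break.
Harbour Visit starts before Bridge Photo ends → Bridge Photo and Harbour Visit overlap.
Gardens Visit starts before Bridge Photo ends → Bridge Photo and Gardens Visit overlap.
Park Visit starts after Bridge Photo ends; Bridge Photo is clear from here.
Gardens Visit starts before Harbour Visit ends → Harbour Visit and Gardens Visit overlap.
Park Visit starts after Harbour Visit ends; Harbour Visit is clear from here.
Park Visit starts after Gardens Visit ends; Gardens Visit is clear from here.
Park Transfer starts after Park Visit ends; Park Visit is clear from here.
Old-Town Walk starts exactly when Park Transfer ends (back-to-back, no overlap); Park Transfer is clear from here.
Old-Town Break starts after Old-Town Walk ends.

Bridge Photo & Gardens Visit, Bridge Photo & Harbour Visit, Gardens Visit & Harbour Visit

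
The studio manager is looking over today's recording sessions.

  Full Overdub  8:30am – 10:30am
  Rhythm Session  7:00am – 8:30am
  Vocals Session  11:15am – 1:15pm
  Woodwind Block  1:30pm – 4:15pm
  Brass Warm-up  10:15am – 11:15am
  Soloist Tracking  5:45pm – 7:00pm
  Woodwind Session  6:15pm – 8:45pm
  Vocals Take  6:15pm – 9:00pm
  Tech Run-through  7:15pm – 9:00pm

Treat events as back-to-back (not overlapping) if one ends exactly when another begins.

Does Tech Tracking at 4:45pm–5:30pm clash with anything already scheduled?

Rhythm Session: ends 8:30am at or before Tech Tracking starts 4:45pm → clear.
Full Overdub: ends 10:30am at or before Tech Tracking starts 4:45pm → clear.
Brass Warm-up: ends 11:15am at or before Tech Tracking starts 4:45pm → clear.
Vocals Session: ends 1:15pm at or before Tech Tracking starts 4:45pm → clear.
Woodwind Block: ends 4:15pm at or before Tech Tracking starts 4:45pm → clear.
Soloist Tracking: starts 5:45pm at or after Tech Tracking ends 5:30pm → clear.
Woodwind Session: starts 6:15pm at or after Tech Tracking ends 5:30pm → clear.
Vocals Take: starts 6:15pm at or after Tech Tracking ends 5:30pm → clear.
Tech Run-through: starts 7:15pm at or after Tech Tracking ends 5:30pm → clear.

No — it doesn't clash with anything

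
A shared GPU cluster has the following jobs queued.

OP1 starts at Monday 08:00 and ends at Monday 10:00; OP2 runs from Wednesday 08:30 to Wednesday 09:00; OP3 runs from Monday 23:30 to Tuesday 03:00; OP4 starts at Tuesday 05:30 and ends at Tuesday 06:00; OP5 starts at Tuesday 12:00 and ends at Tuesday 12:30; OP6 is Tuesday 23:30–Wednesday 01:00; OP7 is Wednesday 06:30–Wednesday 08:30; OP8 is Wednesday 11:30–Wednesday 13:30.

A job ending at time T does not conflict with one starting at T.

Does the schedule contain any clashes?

Two intervals overlap when each starts before the other ends.
Sorted by start: OP1, OP3, OP4, OP5, OP6, OP7, OP2, OP8.
OP3 starts after OP1 ends — done with OP1.
OP4 starts after OP3 ends — done with OP3.
OP5 starts after OP4 ends — done with OP4.
OP6 starts after OP5 ends — done with OP5.
OP7 starts after OP6 ends — done with OP6.
OP2 starts exactly when OP7 ends (back-to-back, no overlap) — done with OP7.
OP8 starts after OP2 ends.
Every pair is clear; the schedule has no overlaps.

No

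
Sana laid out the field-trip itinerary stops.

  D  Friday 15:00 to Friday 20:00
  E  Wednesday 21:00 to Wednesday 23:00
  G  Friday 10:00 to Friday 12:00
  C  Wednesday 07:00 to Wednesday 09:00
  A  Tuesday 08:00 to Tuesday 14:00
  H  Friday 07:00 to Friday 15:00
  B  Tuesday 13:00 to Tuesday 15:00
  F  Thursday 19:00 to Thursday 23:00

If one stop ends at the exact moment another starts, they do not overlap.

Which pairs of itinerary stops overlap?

Sorted by start: A, B, C, E, F, H, G, D.
B starts before A ends → A and B overlap.
C starts after A ends; A is clear from here.
C starts after B ends; B is clear from here.
E starts after C ends; C is clear from here.
F starts after E ends; E is clear from here.
H starts after F ends; F is clear from here.
G starts before H ends → H and G overlap.
D starts exactly when H ends (back-to-back, no overlap).
D starts after G ends.

A & B, G & H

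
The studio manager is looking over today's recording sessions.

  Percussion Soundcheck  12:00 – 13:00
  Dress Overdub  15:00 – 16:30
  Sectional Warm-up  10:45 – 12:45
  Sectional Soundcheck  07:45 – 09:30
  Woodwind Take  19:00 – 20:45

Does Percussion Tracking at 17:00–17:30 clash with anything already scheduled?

Sectional Soundcheck: ends 09:30 at or before Percussion Tracking starts 17:00 → clear.
Sectional Warm-up: ends 12:45 at or before Percussion Tracking starts 17:00 → clear.
Percussion Soundcheck: ends 13:00 at or before Percussion Tracking starts 17:00 → clear.
Dress Overdub: ends 16:30 at or before Percussion Tracking starts 17:00 → clear.
Woodwind Take: starts 19:00 at or after Percussion Tracking ends 17:30 → clear.

No — it doesn't clash with anything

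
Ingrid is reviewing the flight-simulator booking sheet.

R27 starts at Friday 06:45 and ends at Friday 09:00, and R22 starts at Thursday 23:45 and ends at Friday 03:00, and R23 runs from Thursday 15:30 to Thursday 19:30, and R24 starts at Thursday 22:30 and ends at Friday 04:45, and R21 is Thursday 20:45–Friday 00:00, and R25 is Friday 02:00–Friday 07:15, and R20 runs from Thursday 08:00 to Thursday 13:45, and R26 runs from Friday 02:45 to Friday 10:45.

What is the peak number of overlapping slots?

4

Walk through starts and ends in time order (an end at T is processed before a start at T):
Thursday 08:00 start R20 → 1
Thursday 13:45 end R20 → 0
Thursday 15:30 start R23 → 1
Thursday 19:30 end R23 → 0
Thursday 20:45 start R21 → 1
Thursday 22:30 start R24 → 2
Thursday 23:45 start R22 → 3
Friday 00:00 end R21 → 2
Friday 02:00 start R25 → 3
Friday 02:45 start R26 → 4
Friday 03:00 end R22 → 3
Friday 04:45 end R24 → 2
Friday 06:45 start R27 → 3
Friday 07:15 end R25 → 2
Friday 09:00 end R27 → 1
Friday 10:45 end R26 → 0
Peak is 4, at Friday 02:45 (R22, R24, R25, R26).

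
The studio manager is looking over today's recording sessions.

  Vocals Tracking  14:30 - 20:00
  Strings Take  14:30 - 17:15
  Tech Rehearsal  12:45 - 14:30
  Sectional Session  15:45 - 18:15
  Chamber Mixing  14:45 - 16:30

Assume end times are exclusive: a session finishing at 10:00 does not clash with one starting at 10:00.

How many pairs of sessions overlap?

6

Sorted by start: Tech Rehearsal, Strings Take, Vocals Tracking, Chamber Mixing, Sectional Session.
Strings Take starts exactly when Tech Rehearsal ends (back-to-back, no overlap) — done with Tech Rehearsal.
Vocals Tracking starts before Strings Take ends → Strings Take and Vocals Tracking overlap.
Chamber Mixing starts before Strings Take ends → Strings Take and Chamber Mixing overlap.
Sectional Session starts before Strings Take ends → Strings Take and Sectional Session overlap.
Chamber Mixing starts before Vocals Tracking ends → Vocals Tracking and Chamber Mixing overlap.
Sectional Session starts before Vocals Tracking ends → Vocals Tracking and Sectional Session overlap.
Sectional Session starts before Chamber Mixing ends → Chamber Mixing and Sectional Session overlap.
Overlapping pairs: Chamber Mixing & Sectional Session, Chamber Mixing & Strings Take, Chamber Mixing & Vocals Tracking, Sectional Session & Strings Take, Sectional Session & Vocals Tracking, Strings Take & Vocals Tracking — 6 in total.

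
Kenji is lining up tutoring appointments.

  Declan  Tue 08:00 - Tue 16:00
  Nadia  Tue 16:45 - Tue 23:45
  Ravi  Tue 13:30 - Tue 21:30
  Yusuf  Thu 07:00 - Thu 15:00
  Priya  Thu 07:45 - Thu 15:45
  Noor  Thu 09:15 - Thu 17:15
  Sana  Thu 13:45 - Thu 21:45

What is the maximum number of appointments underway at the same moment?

4

Walk through starts and ends in time order (an end at T is processed before a start at T):
Tue 08:00 start Declan → 1
Tue 13:30 start Ravi → 2
Tue 16:00 end Declan → 1
Tue 16:45 start Nadia → 2
Tue 21:30 end Ravi → 1
Tue 23:45 end Nadia → 0
Thu 07:00 start Yusuf → 1
Thu 07:45 start Priya → 2
Thu 09:15 start Noor → 3
Thu 13:45 start Sana → 4
Thu 15:00 end Yusuf → 3
Thu 15:45 end Priya → 2
Thu 17:15 end Noor → 1
Thu 21:45 end Sana → 0
Peak is 4, at Thu 13:45 (Noor, Priya, Sana, Yusuf).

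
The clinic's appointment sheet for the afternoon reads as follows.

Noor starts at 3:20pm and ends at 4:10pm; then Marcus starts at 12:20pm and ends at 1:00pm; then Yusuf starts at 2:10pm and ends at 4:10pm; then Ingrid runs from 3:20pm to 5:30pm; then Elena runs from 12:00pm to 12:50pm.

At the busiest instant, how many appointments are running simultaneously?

3

Sweep the timeline, counting +1 at each start and −1 at each end (ends before starts at a tie):
12:00pm start Elena → 1
12:20pm start Marcus → 2
12:50pm end Elena → 1
1:00pm end Marcus → 0
2:10pm start Yusuf → 1
3:20pm start Ingrid → 2
3:20pm start Noor → 3
4:10pm end Noor → 2
4:10pm end Yusuf → 1
5:30pm end Ingrid → 0
Peak is 3, at 3:20pm (Ingrid, Noor, Yusuf).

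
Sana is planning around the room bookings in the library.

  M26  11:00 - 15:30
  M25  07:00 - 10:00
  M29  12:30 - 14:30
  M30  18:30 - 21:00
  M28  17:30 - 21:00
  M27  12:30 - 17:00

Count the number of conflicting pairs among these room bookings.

Check each pair: they overlap iff neither finishes before the other starts.
Sorted by start: M25, M26, M27, M29, M28, M30.
M26 starts after M25 ends, so nothing later overlaps M25 either.
M27 starts before M26 ends → M26 and M27 overlap.
M29 starts before M26 ends → M26 and M29 overlap.
M28 starts after M26 ends, so nothing later overlaps M26 either.
M29 starts before M27 ends → M27 and M29 overlap.
M28 starts after M27 ends, so nothing later overlaps M27 either.
M28 starts after M29 ends, so nothing later overlaps M29 either.
M30 starts before M28 ends → M28 and M30 overlap.
Overlapping pairs: M26 & M27, M26 & M29, M27 & M29, M28 & M30 — 4 in total.

4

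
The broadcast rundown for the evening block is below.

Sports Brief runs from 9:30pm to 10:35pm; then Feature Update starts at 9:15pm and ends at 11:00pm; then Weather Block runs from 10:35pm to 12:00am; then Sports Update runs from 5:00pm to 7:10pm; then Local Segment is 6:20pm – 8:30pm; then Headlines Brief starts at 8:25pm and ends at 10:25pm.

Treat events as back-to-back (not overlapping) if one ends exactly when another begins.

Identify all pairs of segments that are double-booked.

Sorted by start: Sports Update, Local Segment, Headlines Brief, Feature Update, Sports Brief, Weather Block.
Local Segment starts before Sports Update ends → Sports Update and Local Segment overlap.
Headlines Brief starts after Sports Update ends — done with Sports Update.
Headlines Brief starts before Local Segment ends → Local Segment and Headlines Brief overlap.
Feature Update starts after Local Segment ends — done with Local Segment.
Feature Update starts before Headlines Brief ends → Headlines Brief and Feature Update overlap.
Sports Brief starts before Headlines Brief ends → Headlines Brief and Sports Brief overlap.
Weather Block starts after Headlines Brief ends.
Sports Brief starts before Feature Update ends → Feature Update and Sports Brief overlap.
Weather Block starts before Feature Update ends → Feature Update and Weather Block overlap.
Weather Block starts exactly when Sports Brief ends (back-to-back, no overlap).

Feature Update & Headlines Brief, Feature Update & Sports Brief, Feature Update & Weather Block, Headlines Brief & Local Segment, Headlines Brief & Sports Brief, Local Segment & Sports Update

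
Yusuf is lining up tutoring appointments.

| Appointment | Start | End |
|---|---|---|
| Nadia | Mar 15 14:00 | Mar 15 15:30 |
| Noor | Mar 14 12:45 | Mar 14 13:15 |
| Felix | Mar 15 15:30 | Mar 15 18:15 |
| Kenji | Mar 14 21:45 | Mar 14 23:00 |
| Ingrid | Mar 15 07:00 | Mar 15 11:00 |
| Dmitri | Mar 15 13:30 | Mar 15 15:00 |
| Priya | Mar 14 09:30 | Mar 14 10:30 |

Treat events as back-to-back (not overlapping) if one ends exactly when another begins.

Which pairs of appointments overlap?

Check each pair: they overlap iff neither finishes before the other starts.
Sorted by start: Priya, Noor, Kenji, Ingrid, Dmitri, Nadia, Felix.
Noor starts after Priya ends; Priya is clear from here.
Kenji starts after Noor ends; Noor is clear from here.
Ingrid starts after Kenji ends; Kenji is clear from here.
Dmitri starts after Ingrid ends; Ingrid is clear from here.
Nadia starts before Dmitri ends → Dmitri and Nadia overlap.
Felix starts after Dmitri ends.
Felix starts exactly when Nadia ends (back-to-back, no overlap).

Dmitri & Nadia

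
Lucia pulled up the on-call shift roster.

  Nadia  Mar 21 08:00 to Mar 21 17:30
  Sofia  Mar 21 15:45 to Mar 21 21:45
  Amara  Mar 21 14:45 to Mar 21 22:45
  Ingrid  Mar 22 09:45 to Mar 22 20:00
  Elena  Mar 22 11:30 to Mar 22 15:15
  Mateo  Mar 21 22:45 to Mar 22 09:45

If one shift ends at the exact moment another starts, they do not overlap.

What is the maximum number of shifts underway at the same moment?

Sweep the timeline, counting +1 at each start and −1 at each end (ends before starts at a tie):
Mar 21 08:00 start Nadia → 1
Mar 21 14:45 start Amara → 2
Mar 21 15:45 start Sofia → 3
Mar 21 17:30 end Nadia → 2
Mar 21 21:45 end Sofia → 1
Mar 21 22:45 end Amara → 0
Mar 21 22:45 start Mateo → 1
Mar 22 09:45 end Mateo → 0
Mar 22 09:45 start Ingrid → 1
Mar 22 11:30 start Elena → 2
Mar 22 15:15 end Elena → 1
Mar 22 20:00 end Ingrid → 0
Peak is 3, at Mar 21 15:45 (Amara, Nadia, Sofia).

3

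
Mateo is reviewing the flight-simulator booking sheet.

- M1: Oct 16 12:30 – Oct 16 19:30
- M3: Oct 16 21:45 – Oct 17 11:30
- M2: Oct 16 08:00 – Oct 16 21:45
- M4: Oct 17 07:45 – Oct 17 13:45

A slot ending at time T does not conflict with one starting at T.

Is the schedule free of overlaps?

No

Sorted by start: M2, M1, M3, M4.
M1 starts before M2 ends → M2 and M1 overlap.
That's a conflict, so the schedule is not conflict-free.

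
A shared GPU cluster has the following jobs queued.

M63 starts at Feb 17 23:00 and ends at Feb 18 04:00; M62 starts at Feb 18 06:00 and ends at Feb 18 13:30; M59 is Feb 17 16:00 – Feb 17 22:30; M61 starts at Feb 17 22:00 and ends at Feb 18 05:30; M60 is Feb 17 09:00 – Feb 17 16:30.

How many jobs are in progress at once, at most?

Walk through starts and ends in time order (an end at T is processed before a start at T):
Feb 17 09:00 start M60 → 1
Feb 17 16:00 start M59 → 2
Feb 17 16:30 end M60 → 1
Feb 17 22:00 start M61 → 2
Feb 17 22:30 end M59 → 1
Feb 17 23:00 start M63 → 2
Feb 18 04:00 end M63 → 1
Feb 18 05:30 end M61 → 0
Feb 18 06:00 start M62 → 1
Feb 18 13:30 end M62 → 0
Peak is 2, at Feb 17 16:00 (M59, M60).

2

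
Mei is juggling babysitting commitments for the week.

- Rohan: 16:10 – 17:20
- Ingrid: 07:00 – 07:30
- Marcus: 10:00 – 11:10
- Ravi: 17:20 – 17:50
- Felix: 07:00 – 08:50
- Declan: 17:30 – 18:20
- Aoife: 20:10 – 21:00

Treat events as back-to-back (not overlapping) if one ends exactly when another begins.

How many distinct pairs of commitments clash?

Sorted by start: Felix, Ingrid, Marcus, Rohan, Ravi, Declan, Aoife.
Ingrid starts before Felix ends → Felix and Ingrid overlap.
Marcus starts after Felix ends; Felix is clear from here.
Marcus starts after Ingrid ends; Ingrid is clear from here.
Rohan starts after Marcus ends; Marcus is clear from here.
Ravi starts exactly when Rohan ends (back-to-back, no overlap); Rohan is clear from here.
Declan starts before Ravi ends → Ravi and Declan overlap.
Aoife starts after Ravi ends.
Aoife starts after Declan ends.
Overlapping pairs: Declan & Ravi, Felix & Ingrid — 2 in total.

2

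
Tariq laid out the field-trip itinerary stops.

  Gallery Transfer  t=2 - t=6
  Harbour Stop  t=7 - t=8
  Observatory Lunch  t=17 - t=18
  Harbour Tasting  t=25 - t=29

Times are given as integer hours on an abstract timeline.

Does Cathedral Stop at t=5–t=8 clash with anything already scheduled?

Yes — it overlaps Gallery Transfer, Harbour Stop

Gallery Transfer: starts t=2 before Cathedral Stop ends t=8, and ends t=6 after Cathedral Stop starts t=5 → overlap.
Harbour Stop: starts t=7 before Cathedral Stop ends t=8, and ends t=8 after Cathedral Stop starts t=5 → overlap.
Observatory Lunch: starts t=17 at or after Cathedral Stop ends t=8 → clear.
Harbour Tasting: starts t=25 at or after Cathedral Stop ends t=8 → clear.
Cathedral Stop overlaps Gallery Transfer, Harbour Stop.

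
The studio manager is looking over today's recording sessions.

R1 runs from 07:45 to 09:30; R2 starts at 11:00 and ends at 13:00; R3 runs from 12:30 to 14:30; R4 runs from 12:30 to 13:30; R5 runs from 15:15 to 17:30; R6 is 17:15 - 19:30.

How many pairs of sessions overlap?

4

Sorted by start: R1, R2, R3, R4, R5, R6.
R2 starts after R1 ends; R1 is clear from here.
R3 starts before R2 ends → R2 and R3 overlap.
R4 starts before R2 ends → R2 and R4 overlap.
R5 starts after R2 ends; R2 is clear from here.
R4 starts before R3 ends → R3 and R4 overlap.
R5 starts after R3 ends; R3 is clear from here.
R5 starts after R4 ends; R4 is clear from here.
R6 starts before R5 ends → R5 and R6 overlap.
Overlapping pairs: R2 & R3, R2 & R4, R3 & R4, R5 & R6 — 4 in total.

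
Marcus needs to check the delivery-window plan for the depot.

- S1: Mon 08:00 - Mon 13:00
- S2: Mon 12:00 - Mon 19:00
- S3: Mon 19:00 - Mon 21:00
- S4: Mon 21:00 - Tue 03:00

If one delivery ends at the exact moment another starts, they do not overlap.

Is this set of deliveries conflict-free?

Sorted by start: S1, S2, S3, S4.
S2 starts before S1 ends → S1 and S2 overlap.
That's a conflict, so the schedule is not conflict-free.

No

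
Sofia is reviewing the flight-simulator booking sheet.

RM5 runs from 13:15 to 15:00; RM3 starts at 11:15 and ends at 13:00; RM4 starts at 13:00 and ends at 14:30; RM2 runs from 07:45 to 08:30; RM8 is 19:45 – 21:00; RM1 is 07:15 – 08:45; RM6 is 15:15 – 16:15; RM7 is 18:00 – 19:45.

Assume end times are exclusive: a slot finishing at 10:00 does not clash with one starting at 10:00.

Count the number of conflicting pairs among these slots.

2

Sorted by start: RM1, RM2, RM3, RM4, RM5, RM6, RM7, RM8.
RM2 starts before RM1 ends → RM1 and RM2 overlap.
RM3 starts after RM1 ends — done with RM1.
RM3 starts after RM2 ends — done with RM2.
RM4 starts exactly when RM3 ends (back-to-back, no overlap) — done with RM3.
RM5 starts before RM4 ends → RM4 and RM5 overlap.
RM6 starts after RM4 ends — done with RM4.
RM6 starts after RM5 ends — done with RM5.
RM7 starts after RM6 ends — done with RM6.
RM8 starts exactly when RM7 ends (back-to-back, no overlap).
Overlapping pairs: RM1 & RM2, RM4 & RM5 — 2 in total.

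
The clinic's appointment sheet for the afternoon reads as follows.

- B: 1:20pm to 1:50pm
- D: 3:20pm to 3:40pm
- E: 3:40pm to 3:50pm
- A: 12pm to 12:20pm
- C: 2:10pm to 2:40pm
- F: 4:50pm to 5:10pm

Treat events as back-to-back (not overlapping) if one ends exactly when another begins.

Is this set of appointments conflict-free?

Sorted by start: A, B, C, D, E, F.
B starts after A ends, so nothing later overlaps A either.
C starts after B ends, so nothing later overlaps B either.
D starts after C ends, so nothing later overlaps C either.
E starts exactly when D ends (back-to-back, no overlap), so nothing later overlaps D either.
F starts after E ends.
Every pair is clear; the schedule has no overlaps.

Yes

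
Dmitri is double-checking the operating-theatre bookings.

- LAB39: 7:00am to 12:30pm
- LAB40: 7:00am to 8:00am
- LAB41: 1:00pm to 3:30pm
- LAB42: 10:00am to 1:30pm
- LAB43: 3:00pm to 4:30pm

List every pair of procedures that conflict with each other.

Sorted by start: LAB39, LAB40, LAB42, LAB41, LAB43.
LAB40 starts before LAB39 ends → LAB39 and LAB40 overlap.
LAB42 starts before LAB39 ends → LAB39 and LAB42 overlap.
LAB41 starts after LAB39 ends, so nothing later overlaps LAB39 either.
LAB42 starts after LAB40 ends, so nothing later overlaps LAB40 either.
LAB41 starts before LAB42 ends → LAB42 and LAB41 overlap.
LAB43 starts after LAB42 ends.
LAB43 starts before LAB41 ends → LAB41 and LAB43 overlap.

LAB39 & LAB40, LAB39 & LAB42, LAB41 & LAB42, LAB41 & LAB43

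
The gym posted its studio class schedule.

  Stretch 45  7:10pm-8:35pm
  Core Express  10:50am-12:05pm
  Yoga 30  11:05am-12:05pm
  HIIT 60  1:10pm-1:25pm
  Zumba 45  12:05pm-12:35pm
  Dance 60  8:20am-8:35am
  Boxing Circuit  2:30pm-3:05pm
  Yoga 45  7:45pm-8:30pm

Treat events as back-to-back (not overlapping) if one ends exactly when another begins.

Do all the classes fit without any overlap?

No

Two intervals overlap when each starts before the other ends.
Sorted by start: Dance 60, Core Express, Yoga 30, Zumba 45, HIIT 60, Boxing Circuit, Stretch 45, Yoga 45.
Core Express starts after Dance 60 ends — done with Dance 60.
Yoga 30 starts before Core Express ends → Core Express and Yoga 30 overlap.
That's a conflict, so the schedule is not conflict-free.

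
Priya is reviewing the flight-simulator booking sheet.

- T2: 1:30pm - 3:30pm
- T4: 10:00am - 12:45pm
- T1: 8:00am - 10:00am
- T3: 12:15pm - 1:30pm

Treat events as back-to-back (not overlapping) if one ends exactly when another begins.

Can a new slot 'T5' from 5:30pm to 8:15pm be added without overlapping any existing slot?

Yes — the slot is free

T1: ends 10:00am at or before T5 starts 5:30pm → clear.
T4: ends 12:45pm at or before T5 starts 5:30pm → clear.
T3: ends 1:30pm at or before T5 starts 5:30pm → clear.
T2: ends 3:30pm at or before T5 starts 5:30pm → clear.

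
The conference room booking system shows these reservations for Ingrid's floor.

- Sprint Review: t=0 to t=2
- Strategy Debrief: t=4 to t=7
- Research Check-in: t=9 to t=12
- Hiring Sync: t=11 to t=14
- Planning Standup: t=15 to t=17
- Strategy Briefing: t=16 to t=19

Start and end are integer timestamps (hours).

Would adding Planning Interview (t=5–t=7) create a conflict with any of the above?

Sprint Review: ends t=2 at or before Planning Interview starts t=5 → clear.
Strategy Debrief: starts t=4 before Planning Interview ends t=7, and ends t=7 after Planning Interview starts t=5 → overlap.
Research Check-in: starts t=9 at or after Planning Interview ends t=7 → clear.
Hiring Sync: starts t=11 at or after Planning Interview ends t=7 → clear.
Planning Standup: starts t=15 at or after Planning Interview ends t=7 → clear.
Strategy Briefing: starts t=16 at or after Planning Interview ends t=7 → clear.
Planning Interview overlaps Strategy Debrief.

Yes — it overlaps Strategy Debrief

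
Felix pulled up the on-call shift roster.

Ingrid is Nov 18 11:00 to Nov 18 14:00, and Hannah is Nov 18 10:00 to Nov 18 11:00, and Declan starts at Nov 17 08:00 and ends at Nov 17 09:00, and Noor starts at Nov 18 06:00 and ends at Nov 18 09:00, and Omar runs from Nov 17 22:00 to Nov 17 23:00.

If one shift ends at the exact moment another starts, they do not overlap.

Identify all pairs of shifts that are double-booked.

none

Two intervals overlap when each starts before the other ends.
Sorted by start: Declan, Omar, Noor, Hannah, Ingrid.
Omar starts after Declan ends, so nothing later overlaps Declan either.
Noor starts after Omar ends, so nothing later overlaps Omar either.
Hannah starts after Noor ends, so nothing later overlaps Noor either.
Ingrid starts exactly when Hannah ends (back-to-back, no overlap).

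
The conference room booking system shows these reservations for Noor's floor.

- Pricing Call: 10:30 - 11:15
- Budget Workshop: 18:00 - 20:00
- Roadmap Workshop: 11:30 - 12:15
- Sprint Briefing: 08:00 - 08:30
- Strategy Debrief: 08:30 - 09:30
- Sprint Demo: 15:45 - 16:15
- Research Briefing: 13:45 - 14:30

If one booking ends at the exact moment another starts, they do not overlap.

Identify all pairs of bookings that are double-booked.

Sorted by start: Sprint Briefing, Strategy Debrief, Pricing Call, Roadmap Workshop, Research Briefing, Sprint Demo, Budget Workshop.
Strategy Debrief starts exactly when Sprint Briefing ends (back-to-back, no overlap), so nothing later overlaps Sprint Briefing either.
Pricing Call starts after Strategy Debrief ends, so nothing later overlaps Strategy Debrief either.
Roadmap Workshop starts after Pricing Call ends, so nothing later overlaps Pricing Call either.
Research Briefing starts after Roadmap Workshop ends, so nothing later overlaps Roadmap Workshop either.
Sprint Demo starts after Research Briefing ends, so nothing later overlaps Research Briefing either.
Budget Workshop starts after Sprint Demo ends.

no conflicts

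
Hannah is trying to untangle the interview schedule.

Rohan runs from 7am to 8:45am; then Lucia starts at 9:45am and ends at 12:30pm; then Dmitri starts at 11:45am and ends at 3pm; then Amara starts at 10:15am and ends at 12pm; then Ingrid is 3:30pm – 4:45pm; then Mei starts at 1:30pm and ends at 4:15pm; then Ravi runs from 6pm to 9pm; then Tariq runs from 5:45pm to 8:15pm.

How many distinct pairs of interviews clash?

6

Check each pair: they overlap iff neither finishes before the other starts.
Sorted by start: Rohan, Lucia, Amara, Dmitri, Mei, Ingrid, Tariq, Ravi.
Lucia starts after Rohan ends; Rohan is clear from here.
Amara starts before Lucia ends → Lucia and Amara overlap.
Dmitri starts before Lucia ends → Lucia and Dmitri overlap.
Mei starts after Lucia ends; Lucia is clear from here.
Dmitri starts before Amara ends → Amara and Dmitri overlap.
Mei starts after Amara ends; Amara is clear from here.
Mei starts before Dmitri ends → Dmitri and Mei overlap.
Ingrid starts after Dmitri ends; Dmitri is clear from here.
Ingrid starts before Mei ends → Mei and Ingrid overlap.
Tariq starts after Mei ends; Mei is clear from here.
Tariq starts after Ingrid ends; Ingrid is clear from here.
Ravi starts before Tariq ends → Tariq and Ravi overlap.
Overlapping pairs: Amara & Dmitri, Amara & Lucia, Dmitri & Lucia, Dmitri & Mei, Ingrid & Mei, Ravi & Tariq — 6 in total.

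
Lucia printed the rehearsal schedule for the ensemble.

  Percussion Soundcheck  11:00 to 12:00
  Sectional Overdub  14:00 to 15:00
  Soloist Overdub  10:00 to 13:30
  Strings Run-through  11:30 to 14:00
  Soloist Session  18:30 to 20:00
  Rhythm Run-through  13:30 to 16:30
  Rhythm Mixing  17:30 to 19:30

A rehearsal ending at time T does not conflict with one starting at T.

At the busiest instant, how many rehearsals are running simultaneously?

Sweep the timeline, counting +1 at each start and −1 at each end (ends before starts at a tie):
10:00 start Soloist Overdub → 1
11:00 start Percussion Soundcheck → 2
11:30 start Strings Run-through → 3
12:00 end Percussion Soundcheck → 2
13:30 end Soloist Overdub → 1
13:30 start Rhythm Run-through → 2
14:00 end Strings Run-through → 1
14:00 start Sectional Overdub → 2
15:00 end Sectional Overdub → 1
16:30 end Rhythm Run-through → 0
17:30 start Rhythm Mixing → 1
18:30 start Soloist Session → 2
19:30 end Rhythm Mixing → 1
20:00 end Soloist Session → 0
Peak is 3, at 11:30 (Percussion Soundcheck, Soloist Overdub, Strings Run-through).

3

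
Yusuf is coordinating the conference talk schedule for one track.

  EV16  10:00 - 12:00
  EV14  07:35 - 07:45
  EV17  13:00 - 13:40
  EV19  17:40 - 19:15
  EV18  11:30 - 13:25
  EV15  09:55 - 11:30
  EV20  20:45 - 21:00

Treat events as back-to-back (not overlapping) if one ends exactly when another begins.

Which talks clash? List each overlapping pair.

EV15 & EV16, EV16 & EV18, EV17 & EV18

Check each pair: they overlap iff neither finishes before the other starts.
Sorted by start: EV14, EV15, EV16, EV18, EV17, EV19, EV20.
EV15 starts after EV14 ends, so nothing later overlaps EV14 either.
EV16 starts before EV15 ends → EV15 and EV16 overlap.
EV18 starts exactly when EV15 ends (back-to-back, no overlap), so nothing later overlaps EV15 either.
EV18 starts before EV16 ends → EV16 and EV18 overlap.
EV17 starts after EV16 ends, so nothing later overlaps EV16 either.
EV17 starts before EV18 ends → EV18 and EV17 overlap.
EV19 starts after EV18 ends, so nothing later overlaps EV18 either.
EV19 starts after EV17 ends, so nothing later overlaps EV17 either.
EV20 starts after EV19 ends.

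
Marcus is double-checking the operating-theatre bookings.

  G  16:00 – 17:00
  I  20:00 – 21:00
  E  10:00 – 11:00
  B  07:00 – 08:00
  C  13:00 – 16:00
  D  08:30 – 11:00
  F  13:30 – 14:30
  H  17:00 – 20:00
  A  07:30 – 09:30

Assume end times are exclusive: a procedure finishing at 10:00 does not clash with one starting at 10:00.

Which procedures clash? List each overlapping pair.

A & B, A & D, C & F, D & E

Sorted by start: B, A, D, E, C, F, G, H, I.
A starts before B ends → B and A overlap.
D starts after B ends — done with B.
D starts before A ends → A and D overlap.
E starts after A ends — done with A.
E starts before D ends → D and E overlap.
C starts after D ends — done with D.
C starts after E ends — done with E.
F starts before C ends → C and F overlap.
G starts exactly when C ends (back-to-back, no overlap) — done with C.
G starts after F ends — done with F.
H starts exactly when G ends (back-to-back, no overlap) — done with G.
I starts exactly when H ends (back-to-back, no overlap).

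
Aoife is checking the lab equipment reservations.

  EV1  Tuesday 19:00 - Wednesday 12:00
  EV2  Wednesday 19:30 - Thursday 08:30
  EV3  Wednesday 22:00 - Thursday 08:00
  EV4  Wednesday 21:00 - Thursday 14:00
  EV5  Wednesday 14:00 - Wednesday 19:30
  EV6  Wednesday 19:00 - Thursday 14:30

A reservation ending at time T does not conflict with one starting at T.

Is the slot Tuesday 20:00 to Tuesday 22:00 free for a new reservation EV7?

No — it overlaps EV1

EV1: starts Tuesday 19:00 before EV7 ends Tuesday 22:00, and ends Wednesday 12:00 after EV7 starts Tuesday 20:00 → overlap.
EV5: starts Wednesday 14:00 at or after EV7 ends Tuesday 22:00 → clear.
EV6: starts Wednesday 19:00 at or after EV7 ends Tuesday 22:00 → clear.
EV2: starts Wednesday 19:30 at or after EV7 ends Tuesday 22:00 → clear.
EV4: starts Wednesday 21:00 at or after EV7 ends Tuesday 22:00 → clear.
EV3: starts Wednesday 22:00 at or after EV7 ends Tuesday 22:00 → clear.
EV7 overlaps EV1.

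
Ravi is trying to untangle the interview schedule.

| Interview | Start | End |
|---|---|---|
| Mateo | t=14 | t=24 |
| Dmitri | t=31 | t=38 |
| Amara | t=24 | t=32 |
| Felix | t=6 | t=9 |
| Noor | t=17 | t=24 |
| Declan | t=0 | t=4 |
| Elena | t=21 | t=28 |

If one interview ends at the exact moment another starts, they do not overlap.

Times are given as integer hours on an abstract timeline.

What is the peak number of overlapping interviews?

3

Sweep the timeline, counting +1 at each start and −1 at each end (ends before starts at a tie):
t=0 start Declan → 1
t=4 end Declan → 0
t=6 start Felix → 1
t=9 end Felix → 0
t=14 start Mateo → 1
t=17 start Noor → 2
t=21 start Elena → 3
t=24 end Mateo → 2
t=24 end Noor → 1
t=24 start Amara → 2
t=28 end Elena → 1
t=31 start Dmitri → 2
t=32 end Amara → 1
t=38 end Dmitri → 0
Peak is 3, at t=21 (Elena, Mateo, Noor).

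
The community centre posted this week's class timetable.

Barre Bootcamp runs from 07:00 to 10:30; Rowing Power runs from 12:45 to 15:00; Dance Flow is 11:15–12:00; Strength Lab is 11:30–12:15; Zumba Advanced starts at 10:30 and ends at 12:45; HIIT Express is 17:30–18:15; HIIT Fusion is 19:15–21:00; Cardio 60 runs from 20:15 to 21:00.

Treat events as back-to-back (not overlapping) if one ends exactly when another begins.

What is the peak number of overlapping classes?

Sort all start/end points and keep a running count:
07:00 start Barre Bootcamp → 1
10:30 end Barre Bootcamp → 0
10:30 start Zumba Advanced → 1
11:15 start Dance Flow → 2
11:30 start Strength Lab → 3
12:00 end Dance Flow → 2
12:15 end Strength Lab → 1
12:45 end Zumba Advanced → 0
12:45 start Rowing Power → 1
15:00 end Rowing Power → 0
17:30 start HIIT Express → 1
18:15 end HIIT Express → 0
19:15 start HIIT Fusion → 1
20:15 start Cardio 60 → 2
21:00 end Cardio 60 → 1
21:00 end HIIT Fusion → 0
Peak is 3, at 11:30 (Dance Flow, Strength Lab, Zumba Advanced).

3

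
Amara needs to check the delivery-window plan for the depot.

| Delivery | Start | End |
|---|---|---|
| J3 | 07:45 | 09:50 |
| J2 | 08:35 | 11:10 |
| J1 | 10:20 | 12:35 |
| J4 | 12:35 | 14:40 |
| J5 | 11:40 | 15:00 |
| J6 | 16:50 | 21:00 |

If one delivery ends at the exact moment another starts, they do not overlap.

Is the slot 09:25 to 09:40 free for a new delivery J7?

J3: starts 07:45 before J7 ends 09:40, and ends 09:50 after J7 starts 09:25 → overlap.
J2: starts 08:35 before J7 ends 09:40, and ends 11:10 after J7 starts 09:25 → overlap.
J1: starts 10:20 at or after J7 ends 09:40 → clear.
J5: starts 11:40 at or after J7 ends 09:40 → clear.
J4: starts 12:35 at or after J7 ends 09:40 → clear.
J6: starts 16:50 at or after J7 ends 09:40 → clear.
J7 overlaps J2, J3.

No — it overlaps J2, J3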